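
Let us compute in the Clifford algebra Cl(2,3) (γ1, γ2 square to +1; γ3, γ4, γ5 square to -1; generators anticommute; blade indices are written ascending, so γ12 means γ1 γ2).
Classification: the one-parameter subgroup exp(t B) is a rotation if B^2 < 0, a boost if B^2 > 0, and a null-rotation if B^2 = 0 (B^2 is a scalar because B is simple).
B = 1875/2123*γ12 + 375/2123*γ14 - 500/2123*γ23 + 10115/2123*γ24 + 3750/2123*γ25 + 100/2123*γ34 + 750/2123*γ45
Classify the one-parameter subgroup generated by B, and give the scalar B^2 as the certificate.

B^2 term by term: the squares give (1875/2123)^2*(γ12)^2 + (375/2123)^2*(γ14)^2 + (-500/2123)^2*(γ23)^2 + (10115/2123)^2*(γ24)^2 + (3750/2123)^2*(γ25)^2 + (100/2123)^2*(γ34)^2 + (750/2123)^2*(γ45)^2 = 3515625/4507129*(-1) + 140625/4507129*(+1) + 250000/4507129*(+1) + 102313225/4507129*(+1) + 14062500/4507129*(+1) + 10000/4507129*(-1) + 562500/4507129*(-1) = 25 (each basis 2-blade squares to minus the product of its generators' squares); cross terms between blades sharing an index anticommute and cancel; the commuting (index-disjoint) pairs give grade-4 terms 2*c*c'*(blade product), which cancel blade by blade — γ1234: 375000/4507129 - 375000/4507129 = 0; γ1245: 2812500/4507129 - 2812500/4507129 = 0; γ2345: -750000/4507129 + 750000/4507129 = 0 — confirming B is simple. So B^2 = 25.
Answer: boost, certificate B^2 = 25. The scalar 25 is the complete invariant here: its sign names the subgroup type.


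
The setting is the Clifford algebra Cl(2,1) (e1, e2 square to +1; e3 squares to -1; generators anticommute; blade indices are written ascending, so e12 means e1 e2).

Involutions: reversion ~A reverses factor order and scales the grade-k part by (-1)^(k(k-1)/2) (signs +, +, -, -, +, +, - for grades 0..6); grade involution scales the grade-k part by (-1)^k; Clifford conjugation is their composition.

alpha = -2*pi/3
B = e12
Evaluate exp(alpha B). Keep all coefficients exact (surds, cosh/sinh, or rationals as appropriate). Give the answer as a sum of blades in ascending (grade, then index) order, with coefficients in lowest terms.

B^2 = (1)^2*(e12)^2 = 1*(-1) = -1 (a basis 2-blade squares to minus the product of its generators' squares).
B^2 = -1 — B^2 < 0, so the exponential closes trigonometrically: l = 1, alpha*l = -2*pi/3, so exp(alpha B) = cos(-2*pi/3) + (sin(-2*pi/3)/1)*B = -1/2 + (-sqrt(3)/2)*B.
Answer: -1/2 - sqrt(3)/2*e12


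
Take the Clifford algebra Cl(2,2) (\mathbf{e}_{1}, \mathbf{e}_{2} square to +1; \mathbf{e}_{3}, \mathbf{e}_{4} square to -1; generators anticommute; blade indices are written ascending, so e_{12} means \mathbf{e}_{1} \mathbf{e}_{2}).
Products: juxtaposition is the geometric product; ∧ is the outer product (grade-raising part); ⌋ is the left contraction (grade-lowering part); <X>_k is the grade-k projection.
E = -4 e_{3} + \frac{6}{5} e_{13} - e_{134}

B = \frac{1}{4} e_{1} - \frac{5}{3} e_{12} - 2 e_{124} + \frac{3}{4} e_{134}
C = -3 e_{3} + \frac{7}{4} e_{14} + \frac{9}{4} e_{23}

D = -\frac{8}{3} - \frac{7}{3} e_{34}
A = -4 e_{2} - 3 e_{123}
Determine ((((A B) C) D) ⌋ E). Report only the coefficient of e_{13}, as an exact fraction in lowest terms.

step 1: -\frac{20}{3} e_{1} - 5 e_{3} + e_{12} - 8 e_{14} - \frac{3}{4} e_{23} + \frac{9}{4} e_{24} - 6 e_{34} + 3 e_{1234}
step 2: -\frac{491}{16} - \frac{27}{2} e_{2} + \frac{19}{3} e_{4} - \frac{63}{16} e_{12} + \frac{131}{4} e_{13} + \frac{27}{4} e_{14} + \frac{21}{4} e_{23} - \frac{61}{4} e_{24} + \frac{81}{16} e_{34} - 18 e_{123} - 9 e_{124} - \frac{61}{4} e_{134} + \frac{27}{4} e_{234} - \frac{309}{16} e_{1234}
step 3: \frac{4495}{48} - \frac{427}{12} e_{1} + \frac{207}{4} e_{2} - \frac{133}{9} e_{3} - \frac{152}{9} e_{4} - \frac{553}{16} e_{12} - \frac{1237}{12} e_{13} + \frac{701}{12} e_{14} + \frac{259}{12} e_{23} + \frac{635}{12} e_{24} + \frac{2789}{48} e_{34} + 69 e_{123} - 18 e_{124} + \frac{122}{3} e_{134} + \frac{27}{2} e_{234} + \frac{971}{16} e_{1234}
step 4: -\frac{12793}{90} + \frac{9689}{240} e_{1} - \frac{5383}{15} e_{3} + \frac{1237}{12} e_{4} + \frac{6875}{72} e_{13} + \frac{133}{9} e_{14} + \frac{427}{12} e_{34} - \frac{4495}{48} e_{134}
Answer: \frac{6875}{72}


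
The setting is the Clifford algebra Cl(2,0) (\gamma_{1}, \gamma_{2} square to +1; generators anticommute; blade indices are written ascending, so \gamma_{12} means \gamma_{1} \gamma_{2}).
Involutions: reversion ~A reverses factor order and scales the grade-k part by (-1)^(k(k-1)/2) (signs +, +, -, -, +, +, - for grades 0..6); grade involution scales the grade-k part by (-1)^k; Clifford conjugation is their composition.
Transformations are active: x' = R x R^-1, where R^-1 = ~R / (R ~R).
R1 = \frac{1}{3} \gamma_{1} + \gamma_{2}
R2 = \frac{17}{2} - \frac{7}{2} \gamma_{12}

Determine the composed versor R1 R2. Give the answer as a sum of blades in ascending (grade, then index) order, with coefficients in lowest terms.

Distribute over the terms of R1 (each basis-blade product reordered to ascending indices, repeated generators contracted through their squares):
(\frac{1}{3} \gamma_{1}) R2 = \frac{17}{6} \gamma_{1} - \frac{7}{6} \gamma_{2}
(\gamma_{2}) R2 = \frac{7}{2} \gamma_{1} + \frac{17}{2} \gamma_{2}
Summing the partial products and collecting blades:
Answer: \frac{19}{3} \gamma_{1} + \frac{22}{3} \gamma_{2}


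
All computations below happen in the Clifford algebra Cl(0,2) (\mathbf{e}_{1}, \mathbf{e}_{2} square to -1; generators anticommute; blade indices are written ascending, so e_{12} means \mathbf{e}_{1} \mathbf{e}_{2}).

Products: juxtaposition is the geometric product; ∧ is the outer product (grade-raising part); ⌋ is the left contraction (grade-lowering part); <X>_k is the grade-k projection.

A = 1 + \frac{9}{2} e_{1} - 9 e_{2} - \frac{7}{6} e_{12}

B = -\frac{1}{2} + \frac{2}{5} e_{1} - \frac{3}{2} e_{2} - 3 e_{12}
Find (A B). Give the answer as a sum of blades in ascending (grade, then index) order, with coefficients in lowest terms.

step 1: -\frac{193}{10} + \frac{117}{5} e_{1} + \frac{481}{30} e_{2} - \frac{167}{30} e_{12}
Answer: -\frac{193}{10} + \frac{117}{5} e_{1} + \frac{481}{30} e_{2} - \frac{167}{30} e_{12}


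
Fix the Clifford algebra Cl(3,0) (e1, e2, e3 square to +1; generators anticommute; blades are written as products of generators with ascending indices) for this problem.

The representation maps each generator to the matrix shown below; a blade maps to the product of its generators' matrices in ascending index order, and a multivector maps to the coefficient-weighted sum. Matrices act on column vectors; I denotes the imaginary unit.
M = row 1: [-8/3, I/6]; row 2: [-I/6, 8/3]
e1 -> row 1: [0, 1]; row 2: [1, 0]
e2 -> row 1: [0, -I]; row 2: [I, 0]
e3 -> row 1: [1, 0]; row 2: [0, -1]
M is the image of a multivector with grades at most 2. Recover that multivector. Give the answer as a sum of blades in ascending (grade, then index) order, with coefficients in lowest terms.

Method: 1, rho(e1), rho(e2), rho(e3) form a trace-orthogonal basis of the 2x2 complex matrices (tr(X Y) = 2 if X = Y, else 0), so M = m0*1 + m1*rho(e1) + m2*rho(e2) + m3*rho(e3) with m0 = tr(M)/2 = 0, m1 = tr(M rho(e1))/2 = 0, m2 = tr(M rho(e2))/2 = -1/6, m3 = tr(M rho(e3))/2 = -8/3.
Multiplying table entries, the bivector images are rho(e1 e2) = I*rho(e3), rho(e1 e3) = -I*rho(e2), rho(e2 e3) = I*rho(e1); with real blade coefficients the real parts of m0..m3 are the coefficients of 1, e1, e2, e3 and the imaginary parts give the bivectors (e2 e3: Im m1, e1 e3: -Im m2, e1 e2: Im m3).
Answer: -1/6*e2 - 8/3*e3


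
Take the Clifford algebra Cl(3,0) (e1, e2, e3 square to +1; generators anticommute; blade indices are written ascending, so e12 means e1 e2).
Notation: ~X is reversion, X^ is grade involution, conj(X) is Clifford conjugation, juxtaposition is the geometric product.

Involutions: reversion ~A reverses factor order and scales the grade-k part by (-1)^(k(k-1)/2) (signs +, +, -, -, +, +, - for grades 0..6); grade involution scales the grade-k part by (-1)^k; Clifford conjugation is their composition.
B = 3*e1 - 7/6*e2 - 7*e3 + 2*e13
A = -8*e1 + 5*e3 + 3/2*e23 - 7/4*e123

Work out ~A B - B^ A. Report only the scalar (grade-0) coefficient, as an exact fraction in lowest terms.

first term: -59 - 10*e1 + 14*e2 - 71/4*e3 - 71/12*e12 + 1033/24*e13 + 133/12*e23 - 9/2*e123
second term: 59 + 10*e1 - 14*e2 + 71/4*e3 - 71/12*e12 + 1033/24*e13 + 133/12*e23 - 9/2*e123
Answer: -118


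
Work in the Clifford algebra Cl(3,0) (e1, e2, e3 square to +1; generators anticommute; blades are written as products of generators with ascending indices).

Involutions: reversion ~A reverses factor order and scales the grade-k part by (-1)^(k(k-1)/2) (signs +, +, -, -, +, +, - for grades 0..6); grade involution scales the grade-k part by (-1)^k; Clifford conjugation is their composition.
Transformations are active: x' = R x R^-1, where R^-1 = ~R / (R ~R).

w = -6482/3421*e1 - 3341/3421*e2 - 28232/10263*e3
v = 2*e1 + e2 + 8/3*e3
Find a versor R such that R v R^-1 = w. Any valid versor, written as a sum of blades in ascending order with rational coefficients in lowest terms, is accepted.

Equal squares first: v^2 = w^2 = 109/9. Then v + w = 360/3421*e1 + 80/3421*e2 - 288/3421*e3 is a versor taking v to w, provided it is invertible.
Answer: 360/3421*e1 + 80/3421*e2 - 288/3421*e3


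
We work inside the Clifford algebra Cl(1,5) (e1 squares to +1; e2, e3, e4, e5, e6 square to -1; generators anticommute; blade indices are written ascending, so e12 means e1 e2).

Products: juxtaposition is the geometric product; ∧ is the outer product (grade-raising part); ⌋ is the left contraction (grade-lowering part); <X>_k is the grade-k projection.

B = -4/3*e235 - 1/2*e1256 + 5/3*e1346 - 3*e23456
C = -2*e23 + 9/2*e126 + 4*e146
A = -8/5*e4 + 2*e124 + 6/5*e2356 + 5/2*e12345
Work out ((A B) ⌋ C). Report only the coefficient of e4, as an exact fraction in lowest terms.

step 1: -18/5*e4 + 8/5*e6 + 3/5*e13 - 10/3*e14 - 15/2*e16 + 8/3*e136 + 10/3*e236 - 25/6*e256 + 5/4*e346 - e456 + 2*e1245 + 8/3*e1345 - 6*e1356 + 32/15*e2345 - 24/5*e2356 + 4/5*e12456
step 2: 135/4*e2 + 30*e4 - 40/3*e6 - 36/5*e12 - 32/5*e14 - 72/5*e16
Answer: 30


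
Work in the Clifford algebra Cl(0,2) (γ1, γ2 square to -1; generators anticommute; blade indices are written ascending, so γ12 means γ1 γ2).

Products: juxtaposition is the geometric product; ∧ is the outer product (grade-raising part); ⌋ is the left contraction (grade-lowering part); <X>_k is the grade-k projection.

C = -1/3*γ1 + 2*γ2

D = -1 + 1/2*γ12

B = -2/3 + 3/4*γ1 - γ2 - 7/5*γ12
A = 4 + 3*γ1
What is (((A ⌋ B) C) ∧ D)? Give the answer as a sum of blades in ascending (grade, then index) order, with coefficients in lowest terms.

step 1: -59/12 + 3*γ1 + 1/5*γ2 - 28/5*γ12
step 2: 3/5 + 2311/180*γ1 - 239/30*γ2 + 91/15*γ12
step 3: -3/5 - 2311/180*γ1 + 239/30*γ2 - 173/30*γ12
Answer: -3/5 - 2311/180*γ1 + 239/30*γ2 - 173/30*γ12


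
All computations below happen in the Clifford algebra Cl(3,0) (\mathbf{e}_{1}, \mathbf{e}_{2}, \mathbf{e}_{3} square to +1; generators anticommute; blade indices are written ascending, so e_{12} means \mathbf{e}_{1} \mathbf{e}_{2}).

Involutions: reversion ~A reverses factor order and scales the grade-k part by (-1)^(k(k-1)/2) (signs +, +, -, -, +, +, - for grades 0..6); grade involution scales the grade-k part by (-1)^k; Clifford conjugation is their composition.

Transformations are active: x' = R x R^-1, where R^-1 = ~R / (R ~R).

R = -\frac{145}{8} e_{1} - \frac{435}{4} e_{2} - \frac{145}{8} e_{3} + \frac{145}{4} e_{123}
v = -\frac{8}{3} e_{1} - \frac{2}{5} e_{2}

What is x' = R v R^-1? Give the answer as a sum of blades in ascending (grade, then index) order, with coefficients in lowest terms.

~R = -\frac{145}{8} e_{1} - \frac{435}{4} e_{2} - \frac{145}{8} e_{3} - \frac{145}{4} e_{123}, and R ~R = \frac{441525}{32}, so R^-1 = ~R / (\frac{441525}{32}).
R v = \frac{551}{6} - \frac{1131}{4} e_{12} - \frac{203}{6} e_{13} - \frac{1247}{12} e_{23}
Answer: \frac{592}{315} e_{1} - \frac{274}{315} e_{2} - \frac{544}{315} e_{3}


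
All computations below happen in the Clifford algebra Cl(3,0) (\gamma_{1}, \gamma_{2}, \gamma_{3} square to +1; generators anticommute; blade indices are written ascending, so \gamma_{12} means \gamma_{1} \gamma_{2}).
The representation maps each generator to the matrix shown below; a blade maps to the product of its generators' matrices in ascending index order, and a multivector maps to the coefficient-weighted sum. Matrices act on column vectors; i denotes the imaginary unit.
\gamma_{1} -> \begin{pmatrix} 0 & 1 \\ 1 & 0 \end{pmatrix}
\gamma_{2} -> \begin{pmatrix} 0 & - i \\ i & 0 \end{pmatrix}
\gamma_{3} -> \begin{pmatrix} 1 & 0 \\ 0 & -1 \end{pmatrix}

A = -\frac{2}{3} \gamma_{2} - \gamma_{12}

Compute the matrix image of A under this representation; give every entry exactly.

Bivector images (products of the table entries): rho(\gamma_{12}) = rho(\gamma_{1})rho(\gamma_{2}) = \begin{pmatrix} i & 0 \\ 0 & - i \end{pmatrix}.
M = (-\frac{2}{3})*rho(\gamma_{2}) + (-1)*rho(\gamma_{12}), summed entrywise:
Answer: \begin{pmatrix} - i & \frac{2 i}{3} \\ - \frac{2 i}{3} & i \end{pmatrix}


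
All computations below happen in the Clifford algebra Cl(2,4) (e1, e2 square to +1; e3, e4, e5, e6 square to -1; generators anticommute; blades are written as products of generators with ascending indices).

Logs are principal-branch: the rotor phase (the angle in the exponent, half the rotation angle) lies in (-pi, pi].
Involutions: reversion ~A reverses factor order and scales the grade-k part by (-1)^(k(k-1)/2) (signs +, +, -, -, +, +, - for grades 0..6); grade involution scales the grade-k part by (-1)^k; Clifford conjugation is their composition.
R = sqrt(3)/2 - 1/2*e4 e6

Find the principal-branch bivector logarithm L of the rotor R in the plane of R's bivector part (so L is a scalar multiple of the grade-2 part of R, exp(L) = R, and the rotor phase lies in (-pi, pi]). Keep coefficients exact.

The scalar part of R is sqrt(3)/2, so the principal-branch rotor phase is pinned; divide the bivector part by its sine to get the unit plane — L is the phase times that plane.
Concretely: cos(phase) = sqrt(3)/2 gives phase = ±pi/6, and since phase/sin(phase) is even the sign is immaterial: L = (phase/sin(phase)) * <R>_2 = (pi/3) * <R>_2.
Answer: -pi/6*e4 e6


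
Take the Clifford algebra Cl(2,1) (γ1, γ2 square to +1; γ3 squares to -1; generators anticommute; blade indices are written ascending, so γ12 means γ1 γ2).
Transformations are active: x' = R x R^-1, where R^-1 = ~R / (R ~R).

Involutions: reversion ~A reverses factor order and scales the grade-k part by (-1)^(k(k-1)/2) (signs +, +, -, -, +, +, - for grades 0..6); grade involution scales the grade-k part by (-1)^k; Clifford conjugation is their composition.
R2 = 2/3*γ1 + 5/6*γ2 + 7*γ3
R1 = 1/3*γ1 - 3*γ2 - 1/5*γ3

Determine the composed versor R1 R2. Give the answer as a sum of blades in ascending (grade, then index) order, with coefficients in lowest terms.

Distribute over the terms of R1 (each basis-blade product reordered to ascending indices, repeated generators contracted through their squares):
(1/3*γ1) R2 = 2/9 + 5/18*γ12 + 7/3*γ13
(-3*γ2) R2 = -5/2 + 2*γ12 - 21*γ23
(-1/5*γ3) R2 = 7/5 + 2/15*γ13 + 1/6*γ23
Summing the partial products and collecting blades:
Answer: -79/90 + 41/18*γ12 + 37/15*γ13 - 125/6*γ23


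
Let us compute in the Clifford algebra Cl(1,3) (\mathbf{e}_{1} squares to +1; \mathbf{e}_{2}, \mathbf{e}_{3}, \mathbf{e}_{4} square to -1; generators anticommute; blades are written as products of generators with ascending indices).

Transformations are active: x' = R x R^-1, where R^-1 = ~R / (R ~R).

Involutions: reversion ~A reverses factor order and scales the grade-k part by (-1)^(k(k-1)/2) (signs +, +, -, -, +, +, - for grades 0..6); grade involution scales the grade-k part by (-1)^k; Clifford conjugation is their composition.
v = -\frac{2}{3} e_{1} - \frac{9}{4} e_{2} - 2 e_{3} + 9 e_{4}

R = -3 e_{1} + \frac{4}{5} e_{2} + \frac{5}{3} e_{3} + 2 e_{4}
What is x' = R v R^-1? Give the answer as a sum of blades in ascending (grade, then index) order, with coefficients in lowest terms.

~R = -3 e_{1} + \frac{4}{5} e_{2} + \frac{5}{3} e_{3} + 2 e_{4}, and R ~R = \frac{356}{225}, so R^-1 = ~R / (\frac{356}{225}).
R v = -\frac{163}{15} + \frac{437}{60} e_{1} e_{2} + \frac{64}{9} e_{1} e_{3} - \frac{77}{3} e_{1} e_{4} + \frac{43}{20} e_{2} e_{3} + \frac{117}{10} e_{2} e_{4} + 19 e_{3} e_{4}
Answer: \frac{22361}{534} e_{1} - \frac{3111}{356} e_{2} - \frac{3719}{178} e_{3} - \frac{3246}{89} e_{4}


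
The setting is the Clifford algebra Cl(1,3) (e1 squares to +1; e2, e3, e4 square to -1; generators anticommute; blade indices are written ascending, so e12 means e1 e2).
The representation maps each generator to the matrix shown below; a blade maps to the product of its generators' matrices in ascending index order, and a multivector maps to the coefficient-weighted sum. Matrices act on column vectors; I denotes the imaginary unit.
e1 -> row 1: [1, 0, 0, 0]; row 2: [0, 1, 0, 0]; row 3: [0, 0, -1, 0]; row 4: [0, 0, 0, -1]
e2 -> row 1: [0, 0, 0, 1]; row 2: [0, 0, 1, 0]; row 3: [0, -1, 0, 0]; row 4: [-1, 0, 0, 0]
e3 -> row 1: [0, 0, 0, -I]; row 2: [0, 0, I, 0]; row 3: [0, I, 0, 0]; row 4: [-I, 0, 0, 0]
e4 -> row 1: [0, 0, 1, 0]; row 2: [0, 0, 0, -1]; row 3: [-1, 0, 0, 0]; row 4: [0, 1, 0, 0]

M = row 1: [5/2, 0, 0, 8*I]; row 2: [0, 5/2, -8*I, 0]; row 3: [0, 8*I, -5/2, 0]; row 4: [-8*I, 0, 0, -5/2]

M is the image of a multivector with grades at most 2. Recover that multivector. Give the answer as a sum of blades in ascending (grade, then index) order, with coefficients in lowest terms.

Method: the blade images are trace-orthogonal — tr(rho(e_A) rho(e_B)^-1) = 4 if A = B and 0 otherwise — and rho(e_A)^-1 = (e_A)^2 * rho(e_A) with (e_A)^2 = +1 or -1, so the coefficient of e_A in the preimage is (e_A)^2 * tr(M rho(e_A))/4.
Nonzero projections over blades of grade <= 2: e1: (e1)^2 = +1, tr(M rho(e1)) = 10, coefficient 5/2; e13: (e13)^2 = +1, tr(M rho(e13)) = -32, coefficient -8. Every other blade of grade <= 2 projects to 0.
Answer: 5/2*e1 - 8*e13


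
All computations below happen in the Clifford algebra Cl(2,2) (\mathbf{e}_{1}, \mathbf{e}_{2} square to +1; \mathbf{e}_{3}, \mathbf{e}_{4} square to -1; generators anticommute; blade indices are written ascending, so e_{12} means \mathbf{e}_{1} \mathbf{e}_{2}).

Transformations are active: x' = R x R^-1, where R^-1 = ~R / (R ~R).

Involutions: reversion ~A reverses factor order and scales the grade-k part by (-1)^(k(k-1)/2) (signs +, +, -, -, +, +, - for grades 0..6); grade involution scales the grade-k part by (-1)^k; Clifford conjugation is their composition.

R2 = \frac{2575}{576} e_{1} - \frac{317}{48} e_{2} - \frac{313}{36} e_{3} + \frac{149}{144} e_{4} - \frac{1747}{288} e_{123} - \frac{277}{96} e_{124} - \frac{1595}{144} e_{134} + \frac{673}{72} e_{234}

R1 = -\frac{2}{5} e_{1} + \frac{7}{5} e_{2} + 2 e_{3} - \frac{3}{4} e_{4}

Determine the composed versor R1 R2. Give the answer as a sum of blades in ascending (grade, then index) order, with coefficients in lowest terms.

Distribute over the terms of R1 (each basis-blade product reordered to ascending indices, repeated generators contracted through their squares):
(-\frac{2}{5} e_{1}) R2 = -\frac{515}{288} + \frac{317}{120} e_{12} + \frac{313}{90} e_{13} - \frac{149}{360} e_{14} + \frac{1747}{720} e_{23} + \frac{277}{240} e_{24} + \frac{319}{72} e_{34} - \frac{673}{180} e_{1234}
(\frac{7}{5} e_{2}) R2 = -\frac{2219}{240} - \frac{3605}{576} e_{12} + \frac{12229}{1440} e_{13} + \frac{1939}{480} e_{14} - \frac{2191}{180} e_{23} + \frac{1043}{720} e_{24} + \frac{4711}{360} e_{34} + \frac{2233}{144} e_{1234}
(2 e_{3}) R2 = \frac{313}{18} + \frac{1747}{144} e_{12} - \frac{2575}{288} e_{13} - \frac{1595}{72} e_{14} + \frac{317}{24} e_{23} + \frac{673}{36} e_{24} + \frac{149}{72} e_{34} - \frac{277}{48} e_{1234}
(-\frac{3}{4} e_{4}) R2 = \frac{149}{192} - \frac{277}{128} e_{12} - \frac{1595}{192} e_{13} + \frac{2575}{768} e_{14} + \frac{673}{96} e_{23} - \frac{317}{64} e_{24} - \frac{313}{48} e_{34} - \frac{1747}{384} e_{1234}
Summing the partial products and collecting blades:
Answer: \frac{20537}{2880} + \frac{36581}{5760} e_{12} - \frac{1689}{320} e_{13} - \frac{19423}{1280} e_{14} + \frac{5027}{480} e_{23} + \frac{47071}{2880} e_{24} + \frac{9407}{720} e_{34} + \frac{8339}{5760} e_{1234}


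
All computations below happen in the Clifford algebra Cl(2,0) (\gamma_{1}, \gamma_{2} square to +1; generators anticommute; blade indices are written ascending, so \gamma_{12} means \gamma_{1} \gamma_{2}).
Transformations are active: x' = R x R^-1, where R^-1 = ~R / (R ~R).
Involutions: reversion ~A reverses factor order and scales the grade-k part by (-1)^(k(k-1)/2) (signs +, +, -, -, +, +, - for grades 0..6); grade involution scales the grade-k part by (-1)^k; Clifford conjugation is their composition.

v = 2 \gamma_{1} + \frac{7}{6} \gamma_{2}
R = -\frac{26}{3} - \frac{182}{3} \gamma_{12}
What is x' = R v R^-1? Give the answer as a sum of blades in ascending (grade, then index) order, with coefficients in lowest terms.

~R = -\frac{26}{3} + \frac{182}{3} \gamma_{12}, and R ~R = \frac{33800}{9}, so R^-1 = ~R / (\frac{33800}{9}).
R v = -\frac{793}{9} \gamma_{1} + \frac{1001}{9} \gamma_{2}
Answer: -\frac{239}{150} \gamma_{1} - \frac{42}{25} \gamma_{2}


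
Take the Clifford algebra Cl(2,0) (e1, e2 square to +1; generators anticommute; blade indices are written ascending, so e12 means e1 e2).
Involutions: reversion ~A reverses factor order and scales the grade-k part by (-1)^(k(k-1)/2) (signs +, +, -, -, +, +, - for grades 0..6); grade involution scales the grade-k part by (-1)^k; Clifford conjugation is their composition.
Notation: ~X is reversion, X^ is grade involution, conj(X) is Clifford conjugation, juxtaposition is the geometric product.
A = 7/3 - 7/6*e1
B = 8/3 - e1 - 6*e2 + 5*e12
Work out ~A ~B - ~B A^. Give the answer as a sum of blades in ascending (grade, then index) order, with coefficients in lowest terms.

first term: 133/18 - 49/9*e1 - 49/6*e2 - 14/3*e12
second term: 91/18 + 7/9*e1 - 49/6*e2 - 14/3*e12
Answer: 7/3 - 56/9*e1


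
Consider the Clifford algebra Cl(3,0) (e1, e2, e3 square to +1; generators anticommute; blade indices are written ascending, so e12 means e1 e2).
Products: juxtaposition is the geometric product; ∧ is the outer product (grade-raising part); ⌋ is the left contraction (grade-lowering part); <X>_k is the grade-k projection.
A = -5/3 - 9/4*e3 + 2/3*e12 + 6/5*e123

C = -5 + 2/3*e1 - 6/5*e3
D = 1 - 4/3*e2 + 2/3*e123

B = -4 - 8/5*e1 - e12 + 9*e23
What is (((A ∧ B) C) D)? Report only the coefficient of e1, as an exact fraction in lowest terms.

step 1: 20/3 + 8/3*e1 + 9*e3 - e12 - 18/5*e13 - 15*e23 - 51/20*e123
step 2: -1906/45 - 1028/225*e1 + 56/3*e2 - 253/5*e3 + 403/50*e12 + 44/5*e13 + 733/10*e23 + 79/20*e123
step 3: -6289/90 - 14441/225*e1 + 10936/135*e2 + 1044/25*e3 - 5287/270*e12 + 73/45*e13 + 3763/1350*e23 - 6779/540*e123
Answer: -14441/225


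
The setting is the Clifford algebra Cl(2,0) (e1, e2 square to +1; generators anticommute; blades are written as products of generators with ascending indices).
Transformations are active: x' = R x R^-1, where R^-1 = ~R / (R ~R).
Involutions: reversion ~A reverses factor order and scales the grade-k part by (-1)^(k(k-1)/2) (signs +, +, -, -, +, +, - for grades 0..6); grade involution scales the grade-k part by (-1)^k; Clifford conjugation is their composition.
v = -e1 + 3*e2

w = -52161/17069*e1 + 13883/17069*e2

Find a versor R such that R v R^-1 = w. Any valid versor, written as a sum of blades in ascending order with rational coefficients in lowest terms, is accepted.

Here q(v) = q(w) = 10; the classical choice R = v + w = -69230/17069*e1 + 65090/17069*e2 then realises v -> w under the sandwich.
Answer: -69230/17069*e1 + 65090/17069*e2


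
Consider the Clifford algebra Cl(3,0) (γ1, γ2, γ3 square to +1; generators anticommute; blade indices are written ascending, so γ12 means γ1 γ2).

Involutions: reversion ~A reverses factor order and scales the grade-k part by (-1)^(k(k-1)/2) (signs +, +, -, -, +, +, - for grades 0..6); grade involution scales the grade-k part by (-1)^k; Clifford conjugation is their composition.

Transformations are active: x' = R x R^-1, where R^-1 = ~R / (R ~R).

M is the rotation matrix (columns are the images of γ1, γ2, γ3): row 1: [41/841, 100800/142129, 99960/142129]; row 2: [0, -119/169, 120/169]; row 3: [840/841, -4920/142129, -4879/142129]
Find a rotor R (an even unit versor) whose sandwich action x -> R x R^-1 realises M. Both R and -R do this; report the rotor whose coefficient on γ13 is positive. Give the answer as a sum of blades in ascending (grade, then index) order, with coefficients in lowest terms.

Method: write R = a + b12*γ12 + b13*γ13 + b23*γ23 with a^2 + b12^2 + b13^2 + b23^2 = 1 (so R^-1 = ~R). Expanding the columns R e_j ~R gives tr M = 4a^2 - 1 and, from the antisymmetric part, M21 - M12 = -4a*b12, M13 - M31 = 4a*b13, M32 - M23 = -4a*b23.
Here tr M = -98029/142129, so a^2 = (1 + tr M)/4 = 11025/142129 and a = ±105/377. Taking a = 105/377: M21 - M12 = -100800/142129, M13 - M31 = -42000/142129, M32 - M23 = -105840/142129, giving b12 = 240/377, b13 = -100/377, b23 = 252/377, i.e. R = 105/377 + 240/377*γ12 - 100/377*γ13 + 252/377*γ23.
Its γ13 coefficient is negative, so report the other preimage -R.
Answer: -105/377 - 240/377*γ12 + 100/377*γ13 - 252/377*γ23. Why the constraint matters: R and -R act identically through the sandwich — M has trace -98029/142129 either way — so only the sign condition on γ13 picks one of the two preimages.


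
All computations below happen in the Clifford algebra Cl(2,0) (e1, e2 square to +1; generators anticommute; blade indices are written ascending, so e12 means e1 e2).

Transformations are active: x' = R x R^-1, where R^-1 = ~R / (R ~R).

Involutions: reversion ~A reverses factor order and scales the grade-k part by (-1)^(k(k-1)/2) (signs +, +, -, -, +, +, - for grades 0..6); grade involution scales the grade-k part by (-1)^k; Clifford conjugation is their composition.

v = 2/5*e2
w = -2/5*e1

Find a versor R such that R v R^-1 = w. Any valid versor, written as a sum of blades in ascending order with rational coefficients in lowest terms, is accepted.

R = v + w = -2/5*e1 + 2/5*e2 works: the equal norms (4/25) guarantee its sandwich swaps v into w.
Answer: -2/5*e1 + 2/5*e2


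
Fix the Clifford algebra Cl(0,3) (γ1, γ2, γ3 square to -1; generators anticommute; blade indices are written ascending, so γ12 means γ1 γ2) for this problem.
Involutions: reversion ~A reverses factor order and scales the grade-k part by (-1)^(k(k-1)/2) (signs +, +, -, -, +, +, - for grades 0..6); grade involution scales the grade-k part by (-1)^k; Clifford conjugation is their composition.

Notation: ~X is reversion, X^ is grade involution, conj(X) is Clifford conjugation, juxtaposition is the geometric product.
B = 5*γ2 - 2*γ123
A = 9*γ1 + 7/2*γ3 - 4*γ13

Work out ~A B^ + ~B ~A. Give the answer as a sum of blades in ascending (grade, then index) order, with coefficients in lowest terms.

first term: 8*γ2 - 52*γ12 - 1/2*γ23 + 20*γ123
second term: 8*γ2 - 52*γ12 - 1/2*γ23 - 20*γ123
Answer: 16*γ2 - 104*γ12 - γ23


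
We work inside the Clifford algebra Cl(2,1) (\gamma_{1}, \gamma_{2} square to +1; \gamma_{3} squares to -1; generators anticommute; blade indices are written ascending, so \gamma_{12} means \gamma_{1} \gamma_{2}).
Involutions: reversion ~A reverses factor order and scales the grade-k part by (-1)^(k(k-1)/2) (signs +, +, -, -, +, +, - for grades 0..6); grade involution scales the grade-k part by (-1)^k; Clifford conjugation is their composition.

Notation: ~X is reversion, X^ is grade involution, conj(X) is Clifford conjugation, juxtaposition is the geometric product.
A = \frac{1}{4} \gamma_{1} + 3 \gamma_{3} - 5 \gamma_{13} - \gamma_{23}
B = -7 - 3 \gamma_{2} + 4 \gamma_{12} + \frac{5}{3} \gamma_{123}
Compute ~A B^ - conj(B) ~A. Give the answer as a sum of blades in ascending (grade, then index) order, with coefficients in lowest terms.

first term: -\frac{41}{12} \gamma_{1} + \frac{28}{3} \gamma_{2} - 24 \gamma_{3} + \frac{23}{4} \gamma_{12} - 39 \gamma_{13} + \frac{43}{12} \gamma_{23} - 3 \gamma_{123}
second term: -\frac{1}{12} \gamma_{1} - \frac{22}{3} \gamma_{2} - 18 \gamma_{3} - \frac{23}{4} \gamma_{12} - 39 \gamma_{13} + \frac{269}{12} \gamma_{23} - 27 \gamma_{123}
Answer: -\frac{10}{3} \gamma_{1} + \frac{50}{3} \gamma_{2} - 6 \gamma_{3} + \frac{23}{2} \gamma_{12} - \frac{113}{6} \gamma_{23} + 24 \gamma_{123}


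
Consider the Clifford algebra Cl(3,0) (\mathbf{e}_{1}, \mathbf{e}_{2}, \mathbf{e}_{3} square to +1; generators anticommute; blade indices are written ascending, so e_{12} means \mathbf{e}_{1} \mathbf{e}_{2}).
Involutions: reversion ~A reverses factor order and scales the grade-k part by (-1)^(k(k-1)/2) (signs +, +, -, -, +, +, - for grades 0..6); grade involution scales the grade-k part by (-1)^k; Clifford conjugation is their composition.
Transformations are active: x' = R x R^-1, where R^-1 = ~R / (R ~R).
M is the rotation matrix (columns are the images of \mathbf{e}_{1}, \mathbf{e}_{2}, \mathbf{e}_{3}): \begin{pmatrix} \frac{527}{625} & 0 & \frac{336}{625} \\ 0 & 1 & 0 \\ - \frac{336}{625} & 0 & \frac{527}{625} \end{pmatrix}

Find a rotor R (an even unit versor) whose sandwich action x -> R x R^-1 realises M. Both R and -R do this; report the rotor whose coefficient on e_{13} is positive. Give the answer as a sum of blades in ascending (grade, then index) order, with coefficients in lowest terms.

Method: write R = a + b12*e_{12} + b13*e_{13} + b23*e_{23} with a^2 + b12^2 + b13^2 + b23^2 = 1 (so R^-1 = ~R). Expanding the columns R e_j ~R gives tr M = 4a^2 - 1 and, from the antisymmetric part, M21 - M12 = -4a*b12, M13 - M31 = 4a*b13, M32 - M23 = -4a*b23.
Here tr M = \frac{1679}{625}, so a^2 = (1 + tr M)/4 = \frac{576}{625} and a = ±\frac{24}{25}. Taking a = \frac{24}{25}: M21 - M12 = 0, M13 - M31 = \frac{672}{625}, M32 - M23 = 0, giving b12 = 0, b13 = \frac{7}{25}, b23 = 0, i.e. R = \frac{24}{25} + \frac{7}{25} e_{13}.
Its e_{13} coefficient is already positive.
Answer: \frac{24}{25} + \frac{7}{25} e_{13}. Uniqueness: Spin(3) -> SO(3) maps R and -R to the same rotation of trace \frac{1679}{625}; fixing the sign of the e_{13} coefficient removes the ambiguity.


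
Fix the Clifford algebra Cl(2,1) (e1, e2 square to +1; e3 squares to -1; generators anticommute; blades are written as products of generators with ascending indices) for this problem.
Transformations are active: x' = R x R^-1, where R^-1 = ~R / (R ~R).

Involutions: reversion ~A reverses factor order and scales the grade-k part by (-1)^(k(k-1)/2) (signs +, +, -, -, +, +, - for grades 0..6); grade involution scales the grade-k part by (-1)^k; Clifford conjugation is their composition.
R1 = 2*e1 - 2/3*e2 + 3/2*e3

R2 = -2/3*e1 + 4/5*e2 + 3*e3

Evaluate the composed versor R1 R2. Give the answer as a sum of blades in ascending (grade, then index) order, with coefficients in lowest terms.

Distribute over the terms of R1 (each basis-blade product reordered to ascending indices, repeated generators contracted through their squares):
(2*e1) R2 = -4/3 + 8/5*e1 e2 + 6*e1 e3
(-2/3*e2) R2 = -8/15 - 4/9*e1 e2 - 2*e2 e3
(3/2*e3) R2 = -9/2 + e1 e3 - 6/5*e2 e3
Summing the partial products and collecting blades:
Answer: -191/30 + 52/45*e1 e2 + 7*e1 e3 - 16/5*e2 e3


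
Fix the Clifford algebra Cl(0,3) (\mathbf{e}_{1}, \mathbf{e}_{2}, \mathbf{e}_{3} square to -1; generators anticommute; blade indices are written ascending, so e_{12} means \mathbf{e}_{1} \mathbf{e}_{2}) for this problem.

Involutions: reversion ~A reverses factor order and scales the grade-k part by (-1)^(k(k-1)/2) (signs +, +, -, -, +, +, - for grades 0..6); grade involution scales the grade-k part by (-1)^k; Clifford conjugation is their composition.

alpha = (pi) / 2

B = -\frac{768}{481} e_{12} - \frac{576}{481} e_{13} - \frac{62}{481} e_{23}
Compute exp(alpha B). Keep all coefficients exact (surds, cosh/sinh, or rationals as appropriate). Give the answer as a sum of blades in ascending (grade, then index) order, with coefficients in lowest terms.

B^2 term by term: the squares give (-\frac{768}{481})^2*(e_{12})^2 + (-\frac{576}{481})^2*(e_{13})^2 + (-\frac{62}{481})^2*(e_{23})^2 = \frac{589824}{231361}*(-1) + \frac{331776}{231361}*(-1) + \frac{3844}{231361}*(-1) = -4 (each basis 2-blade squares to minus the product of its generators' squares); cross terms between blades sharing an index anticommute and cancel. So B^2 = -4.
B^2 = -4 — circular case — the even/odd split gives cos and sin: l = 2, alpha*l = \pi, so exp(alpha B) = cos(\pi) + (sin(\pi)/2)*B = -1 + (0)*B.
Answer: -1


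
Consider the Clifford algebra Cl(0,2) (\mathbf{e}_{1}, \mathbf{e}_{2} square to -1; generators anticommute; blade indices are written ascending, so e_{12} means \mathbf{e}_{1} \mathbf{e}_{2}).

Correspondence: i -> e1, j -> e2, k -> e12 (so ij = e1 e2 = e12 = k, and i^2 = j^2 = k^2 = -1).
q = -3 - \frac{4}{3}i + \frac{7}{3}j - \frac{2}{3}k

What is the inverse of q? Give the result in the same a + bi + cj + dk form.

In blades: q = -3 - \frac{4}{3} e_{1} + \frac{7}{3} e_{2} - \frac{2}{3} e_{12}.
With qbar = -3 + \frac{4}{3} e_{1} - \frac{7}{3} e_{2} + \frac{2}{3} e_{12} (scalar fixed, mapped units negated), q qbar = \frac{50}{3} (the sum of squared coefficients), so q^-1 = qbar / (\frac{50}{3}) = -\frac{9}{50} + \frac{2}{25} e_{1} - \frac{7}{50} e_{2} + \frac{1}{25} e_{12}; translating back:
Answer: -\frac{9}{50} + \frac{2}{25}i - \frac{7}{50}j + \frac{1}{25}k


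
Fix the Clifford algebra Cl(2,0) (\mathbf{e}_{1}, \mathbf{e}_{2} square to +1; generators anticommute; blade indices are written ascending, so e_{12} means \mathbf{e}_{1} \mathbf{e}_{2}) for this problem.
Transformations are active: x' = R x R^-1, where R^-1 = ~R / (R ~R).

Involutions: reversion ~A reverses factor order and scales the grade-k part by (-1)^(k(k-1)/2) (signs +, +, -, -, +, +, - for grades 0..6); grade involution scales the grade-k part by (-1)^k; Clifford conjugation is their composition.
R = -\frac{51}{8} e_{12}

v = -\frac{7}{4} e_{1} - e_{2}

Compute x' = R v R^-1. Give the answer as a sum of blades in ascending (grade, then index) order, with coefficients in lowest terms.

~R = \frac{51}{8} e_{12}, and R ~R = \frac{2601}{64}, so R^-1 = ~R / (\frac{2601}{64}).
R v = \frac{51}{8} e_{1} - \frac{357}{32} e_{2}
Answer: \frac{7}{4} e_{1} + e_{2}


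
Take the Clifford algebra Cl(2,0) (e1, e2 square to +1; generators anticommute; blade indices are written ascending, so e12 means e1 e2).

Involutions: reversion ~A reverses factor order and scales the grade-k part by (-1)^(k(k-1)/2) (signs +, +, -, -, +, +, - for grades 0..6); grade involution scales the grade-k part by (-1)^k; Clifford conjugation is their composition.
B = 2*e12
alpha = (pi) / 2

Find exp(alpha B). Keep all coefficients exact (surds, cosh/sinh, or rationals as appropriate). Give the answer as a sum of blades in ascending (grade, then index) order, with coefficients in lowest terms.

B^2 = (2)^2*(e12)^2 = 4*(-1) = -4 (a basis 2-blade squares to minus the product of its generators' squares).
B^2 = -4 — circular case — the even/odd split gives cos and sin: l = 2, alpha*l = pi, so exp(alpha B) = cos(pi) + (sin(pi)/2)*B = -1 + (0)*B.
Answer: -1


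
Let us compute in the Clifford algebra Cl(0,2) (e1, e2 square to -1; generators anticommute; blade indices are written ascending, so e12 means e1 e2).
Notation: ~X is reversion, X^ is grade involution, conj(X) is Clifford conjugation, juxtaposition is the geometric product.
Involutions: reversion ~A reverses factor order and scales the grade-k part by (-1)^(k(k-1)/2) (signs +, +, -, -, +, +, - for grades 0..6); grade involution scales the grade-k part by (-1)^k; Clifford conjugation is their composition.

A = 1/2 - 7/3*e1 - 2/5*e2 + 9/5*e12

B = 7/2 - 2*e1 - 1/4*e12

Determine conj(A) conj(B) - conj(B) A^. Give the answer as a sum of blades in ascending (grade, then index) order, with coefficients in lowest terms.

first term: -37/15 + 139/15*e1 - 167/60*e2 - 279/40*e12
second term: -101/30 + 136/15*e1 - 97/60*e2 + 289/40*e12
Answer: 9/10 + 1/5*e1 - 7/6*e2 - 71/5*e12


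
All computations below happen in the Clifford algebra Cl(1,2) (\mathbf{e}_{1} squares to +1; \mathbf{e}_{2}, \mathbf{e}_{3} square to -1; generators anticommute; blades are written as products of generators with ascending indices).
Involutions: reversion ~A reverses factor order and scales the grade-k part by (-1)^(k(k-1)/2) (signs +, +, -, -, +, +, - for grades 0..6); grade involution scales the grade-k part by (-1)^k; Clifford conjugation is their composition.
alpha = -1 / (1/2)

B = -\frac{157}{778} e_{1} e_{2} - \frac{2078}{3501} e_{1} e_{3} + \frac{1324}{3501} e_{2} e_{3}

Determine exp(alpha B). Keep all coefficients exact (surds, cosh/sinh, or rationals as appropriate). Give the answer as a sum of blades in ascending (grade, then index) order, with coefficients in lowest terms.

B^2 term by term: the squares give (-\frac{157}{778})^2*(e_{1} e_{2})^2 + (-\frac{2078}{3501})^2*(e_{1} e_{3})^2 + (\frac{1324}{3501})^2*(e_{2} e_{3})^2 = \frac{24649}{605284}*(+1) + \frac{4318084}{12257001}*(+1) + \frac{1752976}{12257001}*(-1) = \frac{1}{4} (each basis 2-blade squares to minus the product of its generators' squares); cross terms between blades sharing an index anticommute and cancel. So B^2 = \frac{1}{4}.
B^2 = \frac{1}{4} — a positive square means the series sums to a boost: l = \frac{1}{2}, alpha*l = -1, so exp(alpha B) = cosh(-1) + (sinh(-1)/(\frac{1}{2}))*B = \cosh{\left(1 \right)} + (- 2 \sinh{\left(1 \right)})*B.
Answer: \cosh{\left(1 \right)} + \frac{157 \sinh{\left(1 \right)}}{389} e_{1} e_{2} + \frac{4156 \sinh{\left(1 \right)}}{3501} e_{1} e_{3} - \frac{2648 \sinh{\left(1 \right)}}{3501} e_{2} e_{3}


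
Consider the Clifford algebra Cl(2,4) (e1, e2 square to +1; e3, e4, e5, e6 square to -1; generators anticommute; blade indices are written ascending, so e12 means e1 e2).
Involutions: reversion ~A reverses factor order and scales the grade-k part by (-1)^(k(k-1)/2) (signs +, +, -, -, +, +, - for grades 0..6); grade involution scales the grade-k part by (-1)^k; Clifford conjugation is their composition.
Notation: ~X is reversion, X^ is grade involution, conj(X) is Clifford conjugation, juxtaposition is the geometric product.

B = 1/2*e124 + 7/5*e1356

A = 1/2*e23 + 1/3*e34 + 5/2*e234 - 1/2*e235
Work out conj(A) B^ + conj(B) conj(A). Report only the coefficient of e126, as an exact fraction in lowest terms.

first term: -5/4*e13 - 1/6*e123 - 7/10*e126 - 1/4*e134 + 7/10*e1256 + 1/4*e1345 - 7/15*e1456 - 7/2*e12456
second term: -5/4*e13 - 1/6*e123 - 7/10*e126 - 1/4*e134 - 7/10*e1256 - 1/4*e1345 + 7/15*e1456 + 7/2*e12456
Answer: -7/5


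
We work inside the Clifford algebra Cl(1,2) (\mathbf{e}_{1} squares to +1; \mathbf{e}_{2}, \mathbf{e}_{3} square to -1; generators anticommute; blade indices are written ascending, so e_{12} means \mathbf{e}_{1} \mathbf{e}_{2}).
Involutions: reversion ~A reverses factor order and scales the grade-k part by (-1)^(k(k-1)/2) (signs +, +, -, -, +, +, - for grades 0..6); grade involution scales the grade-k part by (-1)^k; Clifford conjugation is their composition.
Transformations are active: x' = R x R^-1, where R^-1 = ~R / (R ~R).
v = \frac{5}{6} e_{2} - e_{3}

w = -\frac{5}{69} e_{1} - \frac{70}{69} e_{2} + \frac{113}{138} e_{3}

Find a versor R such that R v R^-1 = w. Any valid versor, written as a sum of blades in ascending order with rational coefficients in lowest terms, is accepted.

R = v + w = -\frac{5}{69} e_{1} - \frac{25}{138} e_{2} - \frac{25}{138} e_{3} works: the equal norms (-\frac{61}{36}) guarantee its sandwich swaps v into w.
Answer: -\frac{5}{69} e_{1} - \frac{25}{138} e_{2} - \frac{25}{138} e_{3}


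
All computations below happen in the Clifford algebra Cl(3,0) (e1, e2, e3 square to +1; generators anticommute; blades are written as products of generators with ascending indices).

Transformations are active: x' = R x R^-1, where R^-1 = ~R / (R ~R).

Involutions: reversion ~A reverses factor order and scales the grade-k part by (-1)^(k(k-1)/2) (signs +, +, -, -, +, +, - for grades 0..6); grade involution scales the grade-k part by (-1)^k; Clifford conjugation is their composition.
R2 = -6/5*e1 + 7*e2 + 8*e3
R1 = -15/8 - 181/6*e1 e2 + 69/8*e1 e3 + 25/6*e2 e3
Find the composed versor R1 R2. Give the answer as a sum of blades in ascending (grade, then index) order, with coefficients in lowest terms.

Distribute over the terms of R2 (each basis-blade product reordered to ascending indices, repeated generators contracted through their squares):
R1 (-6/5*e1) = 9/4*e1 - 181/5*e2 + 207/20*e3 - 5*e1 e2 e3
R1 (7*e2) = -1267/6*e1 - 105/8*e2 - 175/6*e3 - 483/8*e1 e2 e3
R1 (8*e3) = 69*e1 + 100/3*e2 - 15*e3 - 724/3*e1 e2 e3
Summing the partial products and collecting blades:
Answer: -1679/12*e1 - 1919/120*e2 - 2029/60*e3 - 7361/24*e1 e2 e3
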